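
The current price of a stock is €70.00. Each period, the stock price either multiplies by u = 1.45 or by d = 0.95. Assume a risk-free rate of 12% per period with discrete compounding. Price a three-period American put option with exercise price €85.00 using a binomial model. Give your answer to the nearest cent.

€15.00

Risk-neutral probability p = (1 + 0.12 − 0.95)/(1.45 − 0.95) = 0.1700/0.5000 = 0.3400
Terminal stock prices: S_uuu = 213.4, S_uud = 139.8, S_udd = 91.6, S_ddd = 60.02
Terminal payoffs (K − S): max(-128.4, 0) = 0, max(-54.82, 0) = 0, max(-6.604, 0) = 0, max(24.98, 0) = 24.98
Node uu (S = 147.2): continuation = 1/1.12·[0.3400·0.0000 + 0.6600·0.0000] = 0.0000; exercise value = 0.0000 ≤ continuation, so V_uu = 0.0000
Node ud (S = 96.42): continuation = 1/1.12·[0.3400·0.0000 + 0.6600·0.0000] = 0.0000; exercise value = 0.0000 ≤ continuation, so V_ud = 0.0000
Node dd (S = 63.17): continuation = 1/1.12·[0.3400·0.0000 + 0.6600·24.9838] = 14.7226; exercise value = 21.8250 > continuation, so V_dd = 21.8250 (exercise)
Node u (S = 101.5): continuation = 1/1.12·[0.3400·0.0000 + 0.6600·0.0000] = 0.0000; exercise value = 0.0000 ≤ continuation, so V_u = 0.0000
Node d (S = 66.5): continuation = 1/1.12·[0.3400·0.0000 + 0.6600·21.8250] = 12.8612; exercise value = 18.5000 > continuation, so V_d = 18.5000 (exercise)
Node 0 (S = 70): continuation = 1/1.12·[0.3400·0.0000 + 0.6600·18.5000] = 10.9018; exercise value = 15.0000 > continuation, so V_0 = 15.0000 (exercise)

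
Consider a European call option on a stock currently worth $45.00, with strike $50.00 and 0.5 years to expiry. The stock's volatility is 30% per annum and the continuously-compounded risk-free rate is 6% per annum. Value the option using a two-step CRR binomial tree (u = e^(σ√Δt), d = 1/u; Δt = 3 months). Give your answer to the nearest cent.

$2.74

CRR parameters: u = e^(σ√Δt) = e^(0.3·√0.25) = 1.1618, d = 1/u = 0.8607
Per-period rate: rΔt = 0.06·0.25 = 0.015, so R = e^0.015 = 1.0151
Risk-neutral probability p = (e^0.015 − 0.8607)/(1.1618 − 0.8607) = 0.1544/0.3011 = 0.5128
Terminal stock prices: S_uu = 60.74, S_ud = 45, S_dd = 33.34
Terminal payoffs (S − K): max(10.74, 0) = 10.74, max(-5, 0) = 0, max(-16.66, 0) = 0
Node u (S = 52.28): V_u = e^(−0.015)·[0.5128·10.7436 + 0.4872·0.0000] = 5.4269
Node d (S = 38.73): V_d = e^(−0.015)·[0.5128·0.0000 + 0.4872·0.0000] = 0.0000
Node 0 (S = 45): V_0 = e^(−0.015)·[0.5128·5.4269 + 0.4872·0.0000] = 2.7413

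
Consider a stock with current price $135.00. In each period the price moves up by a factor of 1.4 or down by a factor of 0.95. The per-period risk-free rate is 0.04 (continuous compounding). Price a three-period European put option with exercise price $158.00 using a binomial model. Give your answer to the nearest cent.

$19.06

Risk-neutral probability p = (e^0.04 − 0.95)/(1.4 − 0.95) = 0.0908/0.4500 = 0.2018
Terminal stock prices: S_uuu = 370.4, S_uud = 251.4, S_udd = 170.6, S_ddd = 115.7
Terminal payoffs (K − S): max(-212.4, 0) = 0, max(-93.37, 0) = 0, max(-12.57, 0) = 0, max(42.25, 0) = 42.25
Node uu (S = 264.6): V_uu = e^(−0.04)·[0.2018·0.0000 + 0.7982·0.0000] = 0.0000
Node ud (S = 179.5): V_ud = e^(−0.04)·[0.2018·0.0000 + 0.7982·0.0000] = 0.0000
Node dd (S = 121.8): V_dd = e^(−0.04)·[0.2018·0.0000 + 0.7982·42.2544] = 32.4049
Node u (S = 189): V_u = e^(−0.04)·[0.2018·0.0000 + 0.7982·0.0000] = 0.0000
Node d (S = 128.2): V_d = e^(−0.04)·[0.2018·0.0000 + 0.7982·32.4049] = 24.8513
Node 0 (S = 135): V_0 = e^(−0.04)·[0.2018·0.0000 + 0.7982·24.8513] = 19.0585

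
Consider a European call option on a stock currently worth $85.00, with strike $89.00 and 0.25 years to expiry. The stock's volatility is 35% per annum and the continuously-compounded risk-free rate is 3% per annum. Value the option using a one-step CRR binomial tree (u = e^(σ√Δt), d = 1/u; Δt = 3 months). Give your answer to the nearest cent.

CRR parameters: u = e^(σ√Δt) = e^(0.35·√0.25) = 1.1912, d = 1/u = 0.8395
Per-period rate: rΔt = 0.03·0.25 = 0.0075, so R = e^0.0075 = 1.0075
Risk-neutral probability p = (e^0.0075 − 0.8395)/(1.1912 − 0.8395) = 0.1681/0.3518 = 0.4778
Terminal stock prices: S_u = 101.3, S_d = 71.35
Terminal payoffs (S − K): max(12.26, 0) = 12.26, max(-17.65, 0) = 0
Node 0 (S = 85): V_0 = e^(−0.0075)·[0.4778·12.2559 + 0.5222·0.0000] = 5.8117

$5.81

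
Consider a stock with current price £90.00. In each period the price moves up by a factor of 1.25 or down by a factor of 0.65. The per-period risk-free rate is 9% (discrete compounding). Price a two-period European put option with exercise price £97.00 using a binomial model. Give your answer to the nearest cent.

£11.39

Risk-neutral probability p = (1 + 0.09 − 0.65)/(1.25 − 0.65) = 0.4400/0.6000 = 0.7333
Terminal stock prices: S_uu = 140.6, S_ud = 73.12, S_dd = 38.03
Terminal payoffs (K − S): max(-43.62, 0) = 0, max(23.88, 0) = 23.88, max(58.97, 0) = 58.97
Node u (S = 112.5): V_u = 1/1.09·[0.7333·0.0000 + 0.2667·23.8750] = 5.8410
Node d (S = 58.5): V_d = 1/1.09·[0.7333·23.8750 + 0.2667·58.9750] = 30.4908
Node 0 (S = 90): V_0 = 1/1.09·[0.7333·5.8410 + 0.2667·30.4908] = 11.3892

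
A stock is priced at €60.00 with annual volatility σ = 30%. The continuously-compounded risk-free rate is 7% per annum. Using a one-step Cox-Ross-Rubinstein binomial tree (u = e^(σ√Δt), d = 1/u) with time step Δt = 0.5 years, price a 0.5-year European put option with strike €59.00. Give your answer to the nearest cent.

€4.75

CRR parameters: u = e^(σ√Δt) = e^(0.3·√0.5) = 1.2363, d = 1/u = 0.8089
Per-period rate: rΔt = 0.07·0.5 = 0.035, so R = e^0.035 = 1.0356
Risk-neutral probability p = (e^0.035 − 0.8089)/(1.2363 − 0.8089) = 0.2268/0.4275 = 0.5305
Terminal stock prices: S_u = 74.18, S_d = 48.53
Terminal payoffs (K − S): max(-15.18, 0) = 0, max(10.47, 0) = 10.47
Node 0 (S = 60): V_0 = e^(−0.035)·[0.5305·0.0000 + 0.4695·10.4685] = 4.7460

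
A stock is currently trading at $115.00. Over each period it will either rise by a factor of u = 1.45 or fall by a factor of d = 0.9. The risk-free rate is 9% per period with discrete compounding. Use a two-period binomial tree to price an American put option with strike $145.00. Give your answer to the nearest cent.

$30.00

Risk-neutral probability p = (1 + 0.09 − 0.9)/(1.45 − 0.9) = 0.1900/0.5500 = 0.3455
Terminal stock prices: S_uu = 241.8, S_ud = 150.1, S_dd = 93.15
Terminal payoffs (K − S): max(-96.79, 0) = 0, max(-5.075, 0) = 0, max(51.85, 0) = 51.85
Node u (S = 166.8): continuation = 1/1.09·[0.3455·0.0000 + 0.6545·0.0000] = 0.0000; exercise value = 0.0000 ≤ continuation, so V_u = 0.0000
Node d (S = 103.5): continuation = 1/1.09·[0.3455·0.0000 + 0.6545·51.8500] = 31.1359; exercise value = 41.5000 > continuation, so V_d = 41.5000 (exercise)
Node 0 (S = 115): continuation = 1/1.09·[0.3455·0.0000 + 0.6545·41.5000] = 24.9208; exercise value = 30.0000 > continuation, so V_0 = 30.0000 (exercise)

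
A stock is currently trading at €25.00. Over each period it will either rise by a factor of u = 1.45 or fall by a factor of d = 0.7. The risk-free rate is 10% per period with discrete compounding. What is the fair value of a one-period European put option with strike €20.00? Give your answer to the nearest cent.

Risk-neutral probability p = (1 + 0.1 − 0.7)/(1.45 − 0.7) = 0.4000/0.7500 = 0.5333
Terminal stock prices: S_u = 36.25, S_d = 17.5
Terminal payoffs (K − S): max(-16.25, 0) = 0, max(2.5, 0) = 2.5
Node 0 (S = 25): V_0 = 1/1.1·[0.5333·0.0000 + 0.4667·2.5000] = 1.0606

€1.06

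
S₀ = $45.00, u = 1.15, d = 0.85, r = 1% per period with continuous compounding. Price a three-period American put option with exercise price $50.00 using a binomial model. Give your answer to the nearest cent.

$6.89

Risk-neutral probability p = (e^0.01 − 0.85)/(1.15 − 0.85) = 0.1601/0.3000 = 0.5335
Terminal stock prices: S_uuu = 68.44, S_uud = 50.59, S_udd = 37.39, S_ddd = 27.64
Terminal payoffs (K − S): max(-18.44, 0) = 0, max(-0.5856, 0) = 0, max(12.61, 0) = 12.61, max(22.36, 0) = 22.36
Node uu (S = 59.51): continuation = e^(−0.01)·[0.5335·0.0000 + 0.4665·0.0000] = 0.0000; exercise value = 0.0000 ≤ continuation, so V_uu = 0.0000
Node ud (S = 43.99): continuation = e^(−0.01)·[0.5335·0.0000 + 0.4665·12.6106] = 5.8243; exercise value = 6.0125 > continuation, so V_ud = 6.0125 (exercise)
Node dd (S = 32.51): continuation = e^(−0.01)·[0.5335·12.6106 + 0.4665·22.3644] = 16.9900; exercise value = 17.4875 > continuation, so V_dd = 17.4875 (exercise)
Node u (S = 51.75): continuation = e^(−0.01)·[0.5335·0.0000 + 0.4665·6.0125] = 2.7769; exercise value = 0.0000 ≤ continuation, so V_u = 2.7769
Node d (S = 38.25): continuation = e^(−0.01)·[0.5335·6.0125 + 0.4665·17.4875] = 11.2525; exercise value = 11.7500 > continuation, so V_d = 11.7500 (exercise)
Node 0 (S = 45): continuation = e^(−0.01)·[0.5335·2.7769 + 0.4665·11.7500] = 6.8936; exercise value = 5.0000 ≤ continuation, so V_0 = 6.8936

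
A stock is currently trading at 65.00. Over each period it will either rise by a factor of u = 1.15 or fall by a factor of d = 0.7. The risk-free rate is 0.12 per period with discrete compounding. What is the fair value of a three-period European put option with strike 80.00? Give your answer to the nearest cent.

2.85

Risk-neutral probability p = (1 + 0.12 − 0.7)/(1.15 − 0.7) = 0.4200/0.4500 = 0.9333
Terminal stock prices: S_uuu = 98.86, S_uud = 60.17, S_udd = 36.63, S_ddd = 22.29
Terminal payoffs (K − S): max(-18.86, 0) = 0, max(19.83, 0) = 19.83, max(43.37, 0) = 43.37, max(57.71, 0) = 57.71
Node uu (S = 85.96): V_uu = 1/1.12·[0.9333·0.0000 + 0.0667·19.8263] = 1.1801
Node ud (S = 52.32): V_ud = 1/1.12·[0.9333·19.8263 + 0.0667·43.3725] = 19.1036
Node dd (S = 31.85): V_dd = 1/1.12·[0.9333·43.3725 + 0.0667·57.7050] = 39.5786
Node u (S = 74.75): V_u = 1/1.12·[0.9333·1.1801 + 0.0667·19.1036] = 2.1206
Node d (S = 45.5): V_d = 1/1.12·[0.9333·19.1036 + 0.0667·39.5786] = 18.2755
Node 0 (S = 65): V_0 = 1/1.12·[0.9333·2.1206 + 0.0667·18.2755] = 2.8550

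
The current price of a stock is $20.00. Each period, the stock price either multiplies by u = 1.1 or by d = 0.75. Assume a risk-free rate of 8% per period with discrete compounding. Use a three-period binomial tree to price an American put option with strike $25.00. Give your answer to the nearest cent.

Risk-neutral probability p = (1 + 0.08 − 0.75)/(1.1 − 0.75) = 0.3300/0.3500 = 0.9429
Terminal stock prices: S_uuu = 26.62, S_uud = 18.15, S_udd = 12.38, S_ddd = 8.438
Terminal payoffs (K − S): max(-1.62, 0) = 0, max(6.85, 0) = 6.85, max(12.62, 0) = 12.62, max(16.56, 0) = 16.56
Node uu (S = 24.2): continuation = 1/1.08·[0.9429·0.0000 + 0.0571·6.8500] = 0.3624; exercise value = 0.8000 > continuation, so V_uu = 0.8000 (exercise)
Node ud (S = 16.5): continuation = 1/1.08·[0.9429·6.8500 + 0.0571·12.6250] = 6.6481; exercise value = 8.5000 > continuation, so V_ud = 8.5000 (exercise)
Node dd (S = 11.25): continuation = 1/1.08·[0.9429·12.6250 + 0.0571·16.5625] = 11.8981; exercise value = 13.7500 > continuation, so V_dd = 13.7500 (exercise)
Node u (S = 22): continuation = 1/1.08·[0.9429·0.8000 + 0.0571·8.5000] = 1.1481; exercise value = 3.0000 > continuation, so V_u = 3.0000 (exercise)
Node d (S = 15): continuation = 1/1.08·[0.9429·8.5000 + 0.0571·13.7500] = 8.1481; exercise value = 10.0000 > continuation, so V_d = 10.0000 (exercise)
Node 0 (S = 20): continuation = 1/1.08·[0.9429·3.0000 + 0.0571·10.0000] = 3.1481; exercise value = 5.0000 > continuation, so V_0 = 5.0000 (exercise)

$5.00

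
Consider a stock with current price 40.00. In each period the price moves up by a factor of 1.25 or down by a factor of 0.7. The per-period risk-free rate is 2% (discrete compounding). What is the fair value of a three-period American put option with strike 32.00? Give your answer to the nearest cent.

3.52

Risk-neutral probability p = (1 + 0.02 − 0.7)/(1.25 − 0.7) = 0.3200/0.5500 = 0.5818
Terminal stock prices: S_uuu = 78.12, S_uud = 43.75, S_udd = 24.5, S_ddd = 13.72
Terminal payoffs (K − S): max(-46.12, 0) = 0, max(-11.75, 0) = 0, max(7.5, 0) = 7.5, max(18.28, 0) = 18.28
Node uu (S = 62.5): continuation = 1/1.02·[0.5818·0.0000 + 0.4182·0.0000] = 0.0000; exercise value = 0.0000 ≤ continuation, so V_uu = 0.0000
Node ud (S = 35): continuation = 1/1.02·[0.5818·0.0000 + 0.4182·7.5000] = 3.0749; exercise value = 0.0000 ≤ continuation, so V_ud = 3.0749
Node dd (S = 19.6): continuation = 1/1.02·[0.5818·7.5000 + 0.4182·18.2800] = 11.7725; exercise value = 12.4000 > continuation, so V_dd = 12.4000 (exercise)
Node u (S = 50): continuation = 1/1.02·[0.5818·0.0000 + 0.4182·3.0749] = 1.2606; exercise value = 0.0000 ≤ continuation, so V_u = 1.2606
Node d (S = 28): continuation = 1/1.02·[0.5818·3.0749 + 0.4182·12.4000] = 6.8377; exercise value = 4.0000 ≤ continuation, so V_d = 6.8377
Node 0 (S = 40): continuation = 1/1.02·[0.5818·1.2606 + 0.4182·6.8377] = 3.5224; exercise value = 0.0000 ≤ continuation, so V_0 = 3.5224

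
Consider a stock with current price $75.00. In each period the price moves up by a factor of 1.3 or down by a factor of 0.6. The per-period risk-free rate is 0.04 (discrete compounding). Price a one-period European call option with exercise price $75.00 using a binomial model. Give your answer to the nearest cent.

Risk-neutral probability p = (1 + 0.04 − 0.6)/(1.3 − 0.6) = 0.4400/0.7000 = 0.6286
Terminal stock prices: S_u = 97.5, S_d = 45
Terminal payoffs (S − K): max(22.5, 0) = 22.5, max(-30, 0) = 0
Node 0 (S = 75): V_0 = 1/1.04·[0.6286·22.5000 + 0.3714·0.0000] = 13.5989

$13.60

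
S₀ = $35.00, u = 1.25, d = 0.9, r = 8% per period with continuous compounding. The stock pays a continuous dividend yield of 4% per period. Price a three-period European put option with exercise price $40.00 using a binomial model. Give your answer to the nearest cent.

$3.98

Per-period risk-free factor R = e^0.08 = 1.0833; dividend-adjusted growth = e^(0.08−0.04) = 1.0408.
Risk-neutral probability p = (1.0408 − 0.9)/(1.25 − 0.9) = 0.1408/0.3500 = 0.4023
Terminal stock prices: S_uuu = 68.36, S_uud = 49.22, S_udd = 35.44, S_ddd = 25.52
Terminal payoffs (K − S): max(-28.36, 0) = 0, max(-9.219, 0) = 0, max(4.562, 0) = 4.562, max(14.48, 0) = 14.48
Node uu (S = 54.69): V_uu = e^(−0.08)·[0.4023·0.0000 + 0.5977·0.0000] = 0.0000
Node ud (S = 39.38): V_ud = e^(−0.08)·[0.4023·0.0000 + 0.5977·4.5625] = 2.5173
Node dd (S = 28.35): V_dd = e^(−0.08)·[0.4023·4.5625 + 0.5977·14.4850] = 9.6863
Node u (S = 43.75): V_u = e^(−0.08)·[0.4023·0.0000 + 0.5977·2.5173] = 1.3889
Node d (S = 31.5): V_d = e^(−0.08)·[0.4023·2.5173 + 0.5977·9.6863] = 6.2791
Node 0 (S = 35): V_0 = e^(−0.08)·[0.4023·1.3889 + 0.5977·6.2791] = 3.9802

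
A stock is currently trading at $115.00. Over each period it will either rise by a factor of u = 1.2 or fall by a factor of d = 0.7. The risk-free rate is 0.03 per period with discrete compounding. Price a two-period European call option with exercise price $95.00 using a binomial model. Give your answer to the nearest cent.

$29.66

Risk-neutral probability p = (1 + 0.03 − 0.7)/(1.2 − 0.7) = 0.3300/0.5000 = 0.6600
Terminal stock prices: S_uu = 165.6, S_ud = 96.6, S_dd = 56.35
Terminal payoffs (S − K): max(70.6, 0) = 70.6, max(1.6, 0) = 1.6, max(-38.65, 0) = 0
Node u (S = 138): V_u = 1/1.03·[0.6600·70.6000 + 0.3400·1.6000] = 45.7670
Node d (S = 80.5): V_d = 1/1.03·[0.6600·1.6000 + 0.3400·0.0000] = 1.0252
Node 0 (S = 115): V_0 = 1/1.03·[0.6600·45.7670 + 0.3400·1.0252] = 29.6649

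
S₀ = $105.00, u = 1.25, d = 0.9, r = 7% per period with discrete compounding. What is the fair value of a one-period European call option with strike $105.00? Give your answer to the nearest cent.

$11.92

Risk-neutral probability p = (1 + 0.07 − 0.9)/(1.25 − 0.9) = 0.1700/0.3500 = 0.4857
Terminal stock prices: S_u = 131.2, S_d = 94.5
Terminal payoffs (S − K): max(26.25, 0) = 26.25, max(-10.5, 0) = 0
Node 0 (S = 105): V_0 = 1/1.07·[0.4857·26.2500 + 0.5143·0.0000] = 11.9159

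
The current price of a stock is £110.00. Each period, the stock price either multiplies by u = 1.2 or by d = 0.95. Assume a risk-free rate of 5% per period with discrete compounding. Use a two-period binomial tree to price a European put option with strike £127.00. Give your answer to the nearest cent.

£9.75

Risk-neutral probability p = (1 + 0.05 − 0.95)/(1.2 − 0.95) = 0.1000/0.2500 = 0.4000
Terminal stock prices: S_uu = 158.4, S_ud = 125.4, S_dd = 99.27
Terminal payoffs (K − S): max(-31.4, 0) = 0, max(1.6, 0) = 1.6, max(27.73, 0) = 27.73
Node u (S = 132): V_u = 1/1.05·[0.4000·0.0000 + 0.6000·1.6000] = 0.9143
Node d (S = 104.5): V_d = 1/1.05·[0.4000·1.6000 + 0.6000·27.7250] = 16.4524
Node 0 (S = 110): V_0 = 1/1.05·[0.4000·0.9143 + 0.6000·16.4524] = 9.7497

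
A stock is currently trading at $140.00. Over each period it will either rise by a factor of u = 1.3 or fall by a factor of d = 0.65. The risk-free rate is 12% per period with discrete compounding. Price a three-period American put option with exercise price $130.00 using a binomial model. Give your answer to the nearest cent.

$11.74

Risk-neutral probability p = (1 + 0.12 − 0.65)/(1.3 − 0.65) = 0.4700/0.6500 = 0.7231
Terminal stock prices: S_uuu = 307.6, S_uud = 153.8, S_udd = 76.9, S_ddd = 38.45
Terminal payoffs (K − S): max(-177.6, 0) = 0, max(-23.79, 0) = 0, max(53.1, 0) = 53.1, max(91.55, 0) = 91.55
Node uu (S = 236.6): continuation = 1/1.12·[0.7231·0.0000 + 0.2769·0.0000] = 0.0000; exercise value = 0.0000 ≤ continuation, so V_uu = 0.0000
Node ud (S = 118.3): continuation = 1/1.12·[0.7231·0.0000 + 0.2769·53.1050] = 13.1304; exercise value = 11.7000 ≤ continuation, so V_ud = 13.1304
Node dd (S = 59.15): continuation = 1/1.12·[0.7231·53.1050 + 0.2769·91.5525] = 56.9214; exercise value = 70.8500 > continuation, so V_dd = 70.8500 (exercise)
Node u (S = 182): continuation = 1/1.12·[0.7231·0.0000 + 0.2769·13.1304] = 3.2465; exercise value = 0.0000 ≤ continuation, so V_u = 3.2465
Node d (S = 91): continuation = 1/1.12·[0.7231·13.1304 + 0.2769·70.8500] = 25.9949; exercise value = 39.0000 > continuation, so V_d = 39.0000 (exercise)
Node 0 (S = 140): continuation = 1/1.12·[0.7231·3.2465 + 0.2769·39.0000] = 11.7388; exercise value = 0.0000 ≤ continuation, so V_0 = 11.7388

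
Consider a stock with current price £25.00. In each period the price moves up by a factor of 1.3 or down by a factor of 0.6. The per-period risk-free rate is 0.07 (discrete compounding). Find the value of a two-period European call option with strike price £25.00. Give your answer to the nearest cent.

£6.79

Risk-neutral probability p = (1 + 0.07 − 0.6)/(1.3 − 0.6) = 0.4700/0.7000 = 0.6714
Terminal stock prices: S_uu = 42.25, S_ud = 19.5, S_dd = 9
Terminal payoffs (S − K): max(17.25, 0) = 17.25, max(-5.5, 0) = 0, max(-16, 0) = 0
Node u (S = 32.5): V_u = 1/1.07·[0.6714·17.2500 + 0.3286·0.0000] = 10.8244
Node d (S = 15): V_d = 1/1.07·[0.6714·0.0000 + 0.3286·0.0000] = 0.0000
Node 0 (S = 25): V_0 = 1/1.07·[0.6714·10.8244 + 0.3286·0.0000] = 6.7924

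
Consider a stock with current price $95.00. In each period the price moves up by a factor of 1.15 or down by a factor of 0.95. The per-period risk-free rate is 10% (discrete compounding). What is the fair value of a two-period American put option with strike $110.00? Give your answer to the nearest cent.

$15.00

Risk-neutral probability p = (1 + 0.1 − 0.95)/(1.15 − 0.95) = 0.1500/0.2000 = 0.7500
Terminal stock prices: S_uu = 125.6, S_ud = 103.8, S_dd = 85.74
Terminal payoffs (K − S): max(-15.64, 0) = 0, max(6.213, 0) = 6.213, max(24.26, 0) = 24.26
Node u (S = 109.2): continuation = 1/1.1·[0.7500·0.0000 + 0.2500·6.2125] = 1.4119; exercise value = 0.7500 ≤ continuation, so V_u = 1.4119
Node d (S = 90.25): continuation = 1/1.1·[0.7500·6.2125 + 0.2500·24.2625] = 9.7500; exercise value = 19.7500 > continuation, so V_d = 19.7500 (exercise)
Node 0 (S = 95): continuation = 1/1.1·[0.7500·1.4119 + 0.2500·19.7500] = 5.4513; exercise value = 15.0000 > continuation, so V_0 = 15.0000 (exercise)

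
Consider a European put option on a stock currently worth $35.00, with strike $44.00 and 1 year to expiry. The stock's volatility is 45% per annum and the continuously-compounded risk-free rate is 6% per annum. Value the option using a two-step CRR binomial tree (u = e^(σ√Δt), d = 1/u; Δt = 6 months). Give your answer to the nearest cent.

CRR parameters: u = e^(σ√Δt) = e^(0.45·√0.5) = 1.3746, d = 1/u = 0.7275
Per-period rate: rΔt = 0.06·0.5 = 0.03, so R = e^0.03 = 1.0305
Risk-neutral probability p = (e^0.03 − 0.7275)/(1.3746 − 0.7275) = 0.3030/0.6472 = 0.4682
Terminal stock prices: S_uu = 66.14, S_ud = 35, S_dd = 18.52
Terminal payoffs (K − S): max(-22.14, 0) = 0, max(9, 0) = 9, max(25.48, 0) = 25.48
Node u (S = 48.11): V_u = e^(−0.03)·[0.4682·0.0000 + 0.5318·9.0000] = 4.6450
Node d (S = 25.46): V_d = e^(−0.03)·[0.4682·9.0000 + 0.5318·25.4781] = 17.2385
Node 0 (S = 35): V_0 = e^(−0.03)·[0.4682·4.6450 + 0.5318·17.2385] = 11.0074

$11.01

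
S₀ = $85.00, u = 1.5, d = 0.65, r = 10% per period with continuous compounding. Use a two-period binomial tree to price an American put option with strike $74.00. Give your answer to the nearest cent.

$7.88

Risk-neutral probability p = (e^0.1 − 0.65)/(1.5 − 0.65) = 0.4552/0.8500 = 0.5355
Terminal stock prices: S_uu = 191.2, S_ud = 82.88, S_dd = 35.91
Terminal payoffs (K − S): max(-117.2, 0) = 0, max(-8.875, 0) = 0, max(38.09, 0) = 38.09
Node u (S = 127.5): continuation = e^(−0.1)·[0.5355·0.0000 + 0.4645·0.0000] = 0.0000; exercise value = 0.0000 ≤ continuation, so V_u = 0.0000
Node d (S = 55.25): continuation = e^(−0.1)·[0.5355·0.0000 + 0.4645·38.0875] = 16.0082; exercise value = 18.7500 > continuation, so V_d = 18.7500 (exercise)
Node 0 (S = 85): continuation = e^(−0.1)·[0.5355·0.0000 + 0.4645·18.7500] = 7.8806; exercise value = 0.0000 ≤ continuation, so V_0 = 7.8806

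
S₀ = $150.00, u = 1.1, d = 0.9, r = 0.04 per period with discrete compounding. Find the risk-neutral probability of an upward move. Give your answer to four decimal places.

Risk-neutral probability p = (1 + 0.04 − 0.9)/(1.1 − 0.9) = 0.1400/0.2000 = 0.7000

p = 0.7000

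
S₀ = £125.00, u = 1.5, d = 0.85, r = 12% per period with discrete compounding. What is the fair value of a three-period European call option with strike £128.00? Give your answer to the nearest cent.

£41.18

Risk-neutral probability p = (1 + 0.12 − 0.85)/(1.5 − 0.85) = 0.2700/0.6500 = 0.4154
Terminal stock prices: S_uuu = 421.9, S_uud = 239.1, S_udd = 135.5, S_ddd = 76.77
Terminal payoffs (S − K): max(293.9, 0) = 293.9, max(111.1, 0) = 111.1, max(7.469, 0) = 7.469, max(-51.23, 0) = 0
Node uu (S = 281.2): V_uu = 1/1.12·[0.4154·293.8750 + 0.5846·111.0625] = 166.9643
Node ud (S = 159.4): V_ud = 1/1.12·[0.4154·111.0625 + 0.5846·7.4687] = 45.0893
Node dd (S = 90.31): V_dd = 1/1.12·[0.4154·7.4687 + 0.5846·0.0000] = 2.7700
Node u (S = 187.5): V_u = 1/1.12·[0.4154·166.9643 + 0.5846·45.0893] = 85.4592
Node d (S = 106.2): V_d = 1/1.12·[0.4154·45.0893 + 0.5846·2.7700] = 18.1686
Node 0 (S = 125): V_0 = 1/1.12·[0.4154·85.4592 + 0.5846·18.1686] = 41.1786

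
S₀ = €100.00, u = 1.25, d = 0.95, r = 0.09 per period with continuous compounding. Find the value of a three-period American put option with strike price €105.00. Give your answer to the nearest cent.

€5.00

Risk-neutral probability p = (e^0.09 − 0.95)/(1.25 − 0.95) = 0.1442/0.3000 = 0.4806
Terminal stock prices: S_uuu = 195.3, S_uud = 148.4, S_udd = 112.8, S_ddd = 85.74
Terminal payoffs (K − S): max(-90.31, 0) = 0, max(-43.44, 0) = 0, max(-7.812, 0) = 0, max(19.26, 0) = 19.26
Node uu (S = 156.2): continuation = e^(−0.09)·[0.4806·0.0000 + 0.5194·0.0000] = 0.0000; exercise value = 0.0000 ≤ continuation, so V_uu = 0.0000
Node ud (S = 118.8): continuation = e^(−0.09)·[0.4806·0.0000 + 0.5194·0.0000] = 0.0000; exercise value = 0.0000 ≤ continuation, so V_ud = 0.0000
Node dd (S = 90.25): continuation = e^(−0.09)·[0.4806·0.0000 + 0.5194·19.2625] = 9.1442; exercise value = 14.7500 > continuation, so V_dd = 14.7500 (exercise)
Node u (S = 125): continuation = e^(−0.09)·[0.4806·0.0000 + 0.5194·0.0000] = 0.0000; exercise value = 0.0000 ≤ continuation, so V_u = 0.0000
Node d (S = 95): continuation = e^(−0.09)·[0.4806·0.0000 + 0.5194·14.7500] = 7.0020; exercise value = 10.0000 > continuation, so V_d = 10.0000 (exercise)
Node 0 (S = 100): continuation = e^(−0.09)·[0.4806·0.0000 + 0.5194·10.0000] = 4.7471; exercise value = 5.0000 > continuation, so V_0 = 5.0000 (exercise)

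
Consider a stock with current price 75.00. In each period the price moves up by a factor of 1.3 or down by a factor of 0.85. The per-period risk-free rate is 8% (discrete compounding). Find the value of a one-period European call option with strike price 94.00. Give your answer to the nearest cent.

1.66

Risk-neutral probability p = (1 + 0.08 − 0.85)/(1.3 − 0.85) = 0.2300/0.4500 = 0.5111
Terminal stock prices: S_u = 97.5, S_d = 63.75
Terminal payoffs (S − K): max(3.5, 0) = 3.5, max(-30.25, 0) = 0
Node 0 (S = 75): V_0 = 1/1.08·[0.5111·3.5000 + 0.4889·0.0000] = 1.6564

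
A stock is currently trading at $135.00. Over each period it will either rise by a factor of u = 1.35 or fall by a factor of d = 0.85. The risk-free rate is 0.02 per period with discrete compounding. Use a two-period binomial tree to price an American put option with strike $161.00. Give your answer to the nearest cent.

$31.24

Risk-neutral probability p = (1 + 0.02 − 0.85)/(1.35 − 0.85) = 0.1700/0.5000 = 0.3400
Terminal stock prices: S_uu = 246, S_ud = 154.9, S_dd = 97.54
Terminal payoffs (K − S): max(-85.04, 0) = 0, max(6.088, 0) = 6.088, max(63.46, 0) = 63.46
Node u (S = 182.2): continuation = 1/1.02·[0.3400·0.0000 + 0.6600·6.0875] = 3.9390; exercise value = 0.0000 ≤ continuation, so V_u = 3.9390
Node d (S = 114.8): continuation = 1/1.02·[0.3400·6.0875 + 0.6600·63.4625] = 43.0931; exercise value = 46.2500 > continuation, so V_d = 46.2500 (exercise)
Node 0 (S = 135): continuation = 1/1.02·[0.3400·3.9390 + 0.6600·46.2500] = 31.2395; exercise value = 26.0000 ≤ continuation, so V_0 = 31.2395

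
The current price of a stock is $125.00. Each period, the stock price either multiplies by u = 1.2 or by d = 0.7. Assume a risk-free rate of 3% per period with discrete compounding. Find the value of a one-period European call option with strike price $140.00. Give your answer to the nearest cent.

Risk-neutral probability p = (1 + 0.03 − 0.7)/(1.2 − 0.7) = 0.3300/0.5000 = 0.6600
Terminal stock prices: S_u = 150, S_d = 87.5
Terminal payoffs (S − K): max(10, 0) = 10, max(-52.5, 0) = 0
Node 0 (S = 125): V_0 = 1/1.03·[0.6600·10.0000 + 0.3400·0.0000] = 6.4078

$6.41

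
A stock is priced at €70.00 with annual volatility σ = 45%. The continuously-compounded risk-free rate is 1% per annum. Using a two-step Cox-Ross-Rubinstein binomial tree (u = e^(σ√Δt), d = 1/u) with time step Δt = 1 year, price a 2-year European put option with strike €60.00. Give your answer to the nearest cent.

CRR parameters: u = e^(σ√Δt) = e^(0.45·√1) = 1.5683, d = 1/u = 0.6376
Per-period rate: rΔt = 0.01·1 = 0.01, so R = e^0.01 = 1.0101
Risk-neutral probability p = (e^0.01 − 0.6376)/(1.5683 − 0.6376) = 0.3724/0.9307 = 0.4002
Terminal stock prices: S_uu = 172.2, S_ud = 70, S_dd = 28.46
Terminal payoffs (K − S): max(-112.2, 0) = 0, max(-10, 0) = 0, max(31.54, 0) = 31.54
Node u (S = 109.8): V_u = e^(−0.01)·[0.4002·0.0000 + 0.5998·0.0000] = 0.0000
Node d (S = 44.63): V_d = e^(−0.01)·[0.4002·0.0000 + 0.5998·31.5401] = 18.7308
Node 0 (S = 70): V_0 = e^(−0.01)·[0.4002·0.0000 + 0.5998·18.7308] = 11.1237

€11.12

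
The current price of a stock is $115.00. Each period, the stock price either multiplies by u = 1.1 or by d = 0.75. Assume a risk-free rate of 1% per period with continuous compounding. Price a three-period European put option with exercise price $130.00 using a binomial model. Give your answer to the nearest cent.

Risk-neutral probability p = (e^0.01 − 0.75)/(1.1 − 0.75) = 0.2601/0.3500 = 0.7430
Terminal stock prices: S_uuu = 153.1, S_uud = 104.4, S_udd = 71.16, S_ddd = 48.52
Terminal payoffs (K − S): max(-23.07, 0) = 0, max(25.64, 0) = 25.64, max(58.84, 0) = 58.84, max(81.48, 0) = 81.48
Node uu (S = 139.2): V_uu = e^(−0.01)·[0.7430·0.0000 + 0.2570·25.6375] = 6.5233
Node ud (S = 94.88): V_ud = e^(−0.01)·[0.7430·25.6375 + 0.2570·58.8437] = 33.8315
Node dd (S = 64.69): V_dd = e^(−0.01)·[0.7430·58.8437 + 0.2570·81.4844] = 64.0190
Node u (S = 126.5): V_u = e^(−0.01)·[0.7430·6.5233 + 0.2570·33.8315] = 13.4067
Node d (S = 86.25): V_d = e^(−0.01)·[0.7430·33.8315 + 0.2570·64.0190] = 41.1758
Node 0 (S = 115): V_0 = e^(−0.01)·[0.7430·13.4067 + 0.2570·41.1758] = 20.3390

$20.34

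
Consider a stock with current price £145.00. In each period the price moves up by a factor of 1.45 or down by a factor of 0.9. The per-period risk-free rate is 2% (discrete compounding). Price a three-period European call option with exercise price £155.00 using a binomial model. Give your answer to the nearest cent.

£21.14

Risk-neutral probability p = (1 + 0.02 − 0.9)/(1.45 − 0.9) = 0.1200/0.5500 = 0.2182
Terminal stock prices: S_uuu = 442.1, S_uud = 274.4, S_udd = 170.3, S_ddd = 105.7
Terminal payoffs (S − K): max(287.1, 0) = 287.1, max(119.4, 0) = 119.4, max(15.3, 0) = 15.3, max(-49.29, 0) = 0
Node uu (S = 304.9): V_uu = 1/1.02·[0.2182·287.0506 + 0.7818·119.3763] = 152.9017
Node ud (S = 189.2): V_ud = 1/1.02·[0.2182·119.3763 + 0.7818·15.3025] = 37.2642
Node dd (S = 117.5): V_dd = 1/1.02·[0.2182·15.3025 + 0.7818·0.0000] = 3.2733
Node u (S = 210.2): V_u = 1/1.02·[0.2182·152.9017 + 0.7818·37.2642] = 61.2688
Node d (S = 130.5): V_d = 1/1.02·[0.2182·37.2642 + 0.7818·3.2733] = 10.4799
Node 0 (S = 145): V_0 = 1/1.02·[0.2182·61.2688 + 0.7818·10.4799] = 21.1383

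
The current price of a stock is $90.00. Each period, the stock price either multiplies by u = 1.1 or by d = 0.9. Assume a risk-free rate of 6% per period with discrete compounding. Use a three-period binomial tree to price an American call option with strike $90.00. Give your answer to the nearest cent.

$15.39

Risk-neutral probability p = (1 + 0.06 − 0.9)/(1.1 − 0.9) = 0.1600/0.2000 = 0.8000
Terminal stock prices: S_uuu = 119.8, S_uud = 98.01, S_udd = 80.19, S_ddd = 65.61
Terminal payoffs (S − K): max(29.79, 0) = 29.79, max(8.01, 0) = 8.01, max(-9.81, 0) = 0, max(-24.39, 0) = 0
Node uu (S = 108.9): continuation = 1/1.06·[0.8000·29.7900 + 0.2000·8.0100] = 23.9943; exercise value = 18.9000 ≤ continuation, so V_uu = 23.9943
Node ud (S = 89.1): continuation = 1/1.06·[0.8000·8.0100 + 0.2000·0.0000] = 6.0453; exercise value = 0.0000 ≤ continuation, so V_ud = 6.0453
Node dd (S = 72.9): continuation = 1/1.06·[0.8000·0.0000 + 0.2000·0.0000] = 0.0000; exercise value = 0.0000 ≤ continuation, so V_dd = 0.0000
Node u (S = 99): continuation = 1/1.06·[0.8000·23.9943 + 0.2000·6.0453] = 19.2496; exercise value = 9.0000 ≤ continuation, so V_u = 19.2496
Node d (S = 81): continuation = 1/1.06·[0.8000·6.0453 + 0.2000·0.0000] = 4.5625; exercise value = 0.0000 ≤ continuation, so V_d = 4.5625
Node 0 (S = 90): continuation = 1/1.06·[0.8000·19.2496 + 0.2000·4.5625] = 15.3888; exercise value = 0.0000 ≤ continuation, so V_0 = 15.3888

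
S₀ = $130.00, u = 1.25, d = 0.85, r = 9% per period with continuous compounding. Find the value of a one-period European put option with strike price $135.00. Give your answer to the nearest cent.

Risk-neutral probability p = (e^0.09 − 0.85)/(1.25 − 0.85) = 0.2442/0.4000 = 0.6104
Terminal stock prices: S_u = 162.5, S_d = 110.5
Terminal payoffs (K − S): max(-27.5, 0) = 0, max(24.5, 0) = 24.5
Node 0 (S = 130): V_0 = e^(−0.09)·[0.6104·0.0000 + 0.3896·24.5000] = 8.7229

$8.72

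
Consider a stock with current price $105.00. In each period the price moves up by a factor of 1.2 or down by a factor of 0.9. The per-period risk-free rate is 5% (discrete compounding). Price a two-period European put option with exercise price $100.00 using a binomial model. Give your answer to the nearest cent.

$3.39

Risk-neutral probability p = (1 + 0.05 − 0.9)/(1.2 − 0.9) = 0.1500/0.3000 = 0.5000
Terminal stock prices: S_uu = 151.2, S_ud = 113.4, S_dd = 85.05
Terminal payoffs (K − S): max(-51.2, 0) = 0, max(-13.4, 0) = 0, max(14.95, 0) = 14.95
Node u (S = 126): V_u = 1/1.05·[0.5000·0.0000 + 0.5000·0.0000] = 0.0000
Node d (S = 94.5): V_d = 1/1.05·[0.5000·0.0000 + 0.5000·14.9500] = 7.1190
Node 0 (S = 105): V_0 = 1/1.05·[0.5000·0.0000 + 0.5000·7.1190] = 3.3900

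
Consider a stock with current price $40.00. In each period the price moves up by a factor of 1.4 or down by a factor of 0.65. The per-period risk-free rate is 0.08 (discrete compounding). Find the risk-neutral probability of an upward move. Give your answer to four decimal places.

p = 0.5733

Risk-neutral probability p = (1 + 0.08 − 0.65)/(1.4 − 0.65) = 0.4300/0.7500 = 0.5733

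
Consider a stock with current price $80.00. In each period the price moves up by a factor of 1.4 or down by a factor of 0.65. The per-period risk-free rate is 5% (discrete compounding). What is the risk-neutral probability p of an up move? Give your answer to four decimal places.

p = 0.5333

Risk-neutral probability p = (1 + 0.05 − 0.65)/(1.4 − 0.65) = 0.4000/0.7500 = 0.5333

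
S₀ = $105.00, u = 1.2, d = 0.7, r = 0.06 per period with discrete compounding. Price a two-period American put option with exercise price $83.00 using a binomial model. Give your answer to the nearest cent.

Risk-neutral probability p = (1 + 0.06 − 0.7)/(1.2 − 0.7) = 0.3600/0.5000 = 0.7200
Terminal stock prices: S_uu = 151.2, S_ud = 88.2, S_dd = 51.45
Terminal payoffs (K − S): max(-68.2, 0) = 0, max(-5.2, 0) = 0, max(31.55, 0) = 31.55
Node u (S = 126): continuation = 1/1.06·[0.7200·0.0000 + 0.2800·0.0000] = 0.0000; exercise value = 0.0000 ≤ continuation, so V_u = 0.0000
Node d (S = 73.5): continuation = 1/1.06·[0.7200·0.0000 + 0.2800·31.5500] = 8.3340; exercise value = 9.5000 > continuation, so V_d = 9.5000 (exercise)
Node 0 (S = 105): continuation = 1/1.06·[0.7200·0.0000 + 0.2800·9.5000] = 2.5094; exercise value = 0.0000 ≤ continuation, so V_0 = 2.5094

$2.51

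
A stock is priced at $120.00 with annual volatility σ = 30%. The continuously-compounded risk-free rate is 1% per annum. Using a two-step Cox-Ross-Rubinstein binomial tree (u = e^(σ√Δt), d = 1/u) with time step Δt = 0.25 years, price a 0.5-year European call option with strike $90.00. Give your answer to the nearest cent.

$30.76

CRR parameters: u = e^(σ√Δt) = e^(0.3·√0.25) = 1.1618, d = 1/u = 0.8607
Per-period rate: rΔt = 0.01·0.25 = 0.0025, so R = e^0.0025 = 1.0025
Risk-neutral probability p = (e^0.0025 − 0.8607)/(1.1618 − 0.8607) = 0.1418/0.3011 = 0.4709
Terminal stock prices: S_uu = 162, S_ud = 120, S_dd = 88.9
Terminal payoffs (S − K): max(71.98, 0) = 71.98, max(30, 0) = 30, max(-1.102, 0) = 0
Node u (S = 139.4): V_u = e^(−0.0025)·[0.4709·71.9831 + 0.5291·30.0000] = 49.6448
Node d (S = 103.3): V_d = e^(−0.0025)·[0.4709·30.0000 + 0.5291·0.0000] = 14.0912
Node 0 (S = 120): V_0 = e^(−0.0025)·[0.4709·49.6448 + 0.5291·14.0912] = 30.7558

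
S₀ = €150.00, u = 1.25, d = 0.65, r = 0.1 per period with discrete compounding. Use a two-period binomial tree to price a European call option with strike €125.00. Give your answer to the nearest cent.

€50.85

Risk-neutral probability p = (1 + 0.1 − 0.65)/(1.25 − 0.65) = 0.4500/0.6000 = 0.7500
Terminal stock prices: S_uu = 234.4, S_ud = 121.9, S_dd = 63.38
Terminal payoffs (S − K): max(109.4, 0) = 109.4, max(-3.125, 0) = 0, max(-61.62, 0) = 0
Node u (S = 187.5): V_u = 1/1.1·[0.7500·109.3750 + 0.2500·0.0000] = 74.5739
Node d (S = 97.5): V_d = 1/1.1·[0.7500·0.0000 + 0.2500·0.0000] = 0.0000
Node 0 (S = 150): V_0 = 1/1.1·[0.7500·74.5739 + 0.2500·0.0000] = 50.8458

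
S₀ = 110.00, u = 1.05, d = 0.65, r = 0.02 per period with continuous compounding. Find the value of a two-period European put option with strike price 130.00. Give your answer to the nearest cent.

Risk-neutral probability p = (e^0.02 − 0.65)/(1.05 − 0.65) = 0.3702/0.4000 = 0.9255
Terminal stock prices: S_uu = 121.3, S_ud = 75.08, S_dd = 46.48
Terminal payoffs (K − S): max(8.725, 0) = 8.725, max(54.92, 0) = 54.92, max(83.53, 0) = 83.53
Node u (S = 115.5): V_u = e^(−0.02)·[0.9255·8.7250 + 0.0745·54.9250] = 11.9258
Node d (S = 71.5): V_d = e^(−0.02)·[0.9255·54.9250 + 0.0745·83.5250] = 55.9258
Node 0 (S = 110): V_0 = e^(−0.02)·[0.9255·11.9258 + 0.0745·55.9258] = 14.9026

14.90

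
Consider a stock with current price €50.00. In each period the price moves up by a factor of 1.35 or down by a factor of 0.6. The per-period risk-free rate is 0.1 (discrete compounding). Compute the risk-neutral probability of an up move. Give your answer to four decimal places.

p = 0.6667

Risk-neutral probability p = (1 + 0.1 − 0.6)/(1.35 − 0.6) = 0.5000/0.7500 = 0.6667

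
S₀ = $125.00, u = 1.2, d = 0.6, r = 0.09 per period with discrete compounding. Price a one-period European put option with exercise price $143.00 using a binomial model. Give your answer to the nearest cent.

Risk-neutral probability p = (1 + 0.09 − 0.6)/(1.2 − 0.6) = 0.4900/0.6000 = 0.8167
Terminal stock prices: S_u = 150, S_d = 75
Terminal payoffs (K − S): max(-7, 0) = 0, max(68, 0) = 68
Node 0 (S = 125): V_0 = 1/1.09·[0.8167·0.0000 + 0.1833·68.0000] = 11.4373

$11.44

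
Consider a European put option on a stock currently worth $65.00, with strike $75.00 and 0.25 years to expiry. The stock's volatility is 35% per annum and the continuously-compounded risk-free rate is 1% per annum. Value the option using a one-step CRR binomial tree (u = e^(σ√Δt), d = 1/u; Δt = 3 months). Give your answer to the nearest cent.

$10.94

CRR parameters: u = e^(σ√Δt) = e^(0.35·√0.25) = 1.1912, d = 1/u = 0.8395
Per-period rate: rΔt = 0.01·0.25 = 0.0025, so R = e^0.0025 = 1.0025
Risk-neutral probability p = (e^0.0025 − 0.8395)/(1.1912 − 0.8395) = 0.1630/0.3518 = 0.4635
Terminal stock prices: S_u = 77.43, S_d = 54.56
Terminal payoffs (K − S): max(-2.431, 0) = 0, max(20.44, 0) = 20.44
Node 0 (S = 65): V_0 = e^(−0.0025)·[0.4635·0.0000 + 0.5365·20.4353] = 10.9366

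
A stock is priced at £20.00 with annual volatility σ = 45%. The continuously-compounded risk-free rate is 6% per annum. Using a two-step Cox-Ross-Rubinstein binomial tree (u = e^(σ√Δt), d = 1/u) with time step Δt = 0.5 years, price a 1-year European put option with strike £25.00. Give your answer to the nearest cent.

£6.18

CRR parameters: u = e^(σ√Δt) = e^(0.45·√0.5) = 1.3746, d = 1/u = 0.7275
Per-period rate: rΔt = 0.06·0.5 = 0.03, so R = e^0.03 = 1.0305
Risk-neutral probability p = (e^0.03 − 0.7275)/(1.3746 − 0.7275) = 0.3030/0.6472 = 0.4682
Terminal stock prices: S_uu = 37.79, S_ud = 20, S_dd = 10.58
Terminal payoffs (K − S): max(-12.79, 0) = 0, max(5, 0) = 5, max(14.42, 0) = 14.42
Node u (S = 27.49): V_u = e^(−0.03)·[0.4682·0.0000 + 0.5318·5.0000] = 2.5806
Node d (S = 14.55): V_d = e^(−0.03)·[0.4682·5.0000 + 0.5318·14.4161] = 9.7120
Node 0 (S = 20): V_0 = e^(−0.03)·[0.4682·2.5806 + 0.5318·9.7120] = 6.1849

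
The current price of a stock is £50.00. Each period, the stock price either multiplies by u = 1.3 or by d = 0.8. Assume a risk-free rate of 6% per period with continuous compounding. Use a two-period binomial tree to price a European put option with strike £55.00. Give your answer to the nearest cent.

£5.96

Risk-neutral probability p = (e^0.06 − 0.8)/(1.3 − 0.8) = 0.2618/0.5000 = 0.5237
Terminal stock prices: S_uu = 84.5, S_ud = 52, S_dd = 32
Terminal payoffs (K − S): max(-29.5, 0) = 0, max(3, 0) = 3, max(23, 0) = 23
Node u (S = 65): V_u = e^(−0.06)·[0.5237·0.0000 + 0.4763·3.0000] = 1.3458
Node d (S = 40): V_d = e^(−0.06)·[0.5237·3.0000 + 0.4763·23.0000] = 11.7970
Node 0 (S = 50): V_0 = e^(−0.06)·[0.5237·1.3458 + 0.4763·11.7970] = 5.9557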